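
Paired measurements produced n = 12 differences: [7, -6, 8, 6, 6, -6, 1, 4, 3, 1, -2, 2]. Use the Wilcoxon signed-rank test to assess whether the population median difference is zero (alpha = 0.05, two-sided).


Step 1: Drop any zero differences (none here) and take |d_i|.
|d| = [7, 6, 8, 6, 6, 6, 1, 4, 3, 1, 2, 2]
Step 2: Midrank |d_i| (ties get averaged ranks).
ranks: |7|->11, |6|->8.5, |8|->12, |6|->8.5, |6|->8.5, |6|->8.5, |1|->1.5, |4|->6, |3|->5, |1|->1.5, |2|->3.5, |2|->3.5
Step 3: Attach original signs; sum ranks with positive sign and with negative sign.
W+ = 11 + 12 + 8.5 + 8.5 + 1.5 + 6 + 5 + 1.5 + 3.5 = 57.5
W- = 8.5 + 8.5 + 3.5 = 20.5
(Check: W+ + W- = 78 should equal n(n+1)/2 = 78.)
Step 4: Test statistic W = min(W+, W-) = 20.5.
Step 5: Ties in |d|, so use the tie-corrected normal approximation.
        E[W] = n(n+1)/4 = 12*13/4 = 39.
        Tie groups: |d|=1 (t=2), |d|=2 (t=2), |d|=6 (t=4); sum(t^3 - t) = 72.
        Var[W] = n(n+1)(2n+1)/24 - sum(t^3-t)/48 = 3900/24 - 72/48 = 161.
        z = (W - E[W]) / sqrt(Var[W]) = (20.5 - 39) / 12.6886 = -1.4580.
        Two-sided p = 2*Phi(z) = 0.144839.
Step 6: alpha = 0.05. fail to reject H0.

W+ = 57.5, W- = 20.5, W = min = 20.5, p = 0.144839, fail to reject H0.


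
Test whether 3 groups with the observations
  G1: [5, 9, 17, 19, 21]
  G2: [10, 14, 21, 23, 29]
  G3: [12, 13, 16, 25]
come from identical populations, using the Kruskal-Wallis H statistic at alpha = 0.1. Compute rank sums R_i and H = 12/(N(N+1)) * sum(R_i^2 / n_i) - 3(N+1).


Step 1: Combine all N = 14 observations and assign midranks.
sorted (value, group, rank): (5,G1,1), (9,G1,2), (10,G2,3), (12,G3,4), (13,G3,5), (14,G2,6), (16,G3,7), (17,G1,8), (19,G1,9), (21,G1,10.5), (21,G2,10.5), (23,G2,12), (25,G3,13), (29,G2,14)
Step 2: Sum ranks within each group.
R_1 = 30.5 (n_1 = 5)
R_2 = 45.5 (n_2 = 5)
R_3 = 29 (n_3 = 4)
Step 3: H = 12/(N(N+1)) * sum(R_i^2/n_i) - 3(N+1)
     = 12/(14*15) * (30.5^2/5 + 45.5^2/5 + 29^2/4) - 3*15
     = 0.057143 * 810.35 - 45
     = 1.305714.
Step 4: Ties present; correction factor C = 1 - 6/(14^3 - 14) = 0.997802. Corrected H = 1.305714 / 0.997802 = 1.308590.
Step 5: Under H0, H ~ chi^2(2); p-value = 0.519808.
Step 6: alpha = 0.1. fail to reject H0.

H = 1.3086, df = 2, p = 0.519808, fail to reject H0.


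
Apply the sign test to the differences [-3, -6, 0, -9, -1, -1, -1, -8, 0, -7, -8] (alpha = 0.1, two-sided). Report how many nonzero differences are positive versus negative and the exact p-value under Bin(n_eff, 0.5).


Step 1: Discard zero differences. Original n = 11; n_eff = number of nonzero differences = 9.
Nonzero differences (with sign): -3, -6, -9, -1, -1, -1, -8, -7, -8
Step 2: Count signs: positive = 0, negative = 9.
Step 3: Under H0: P(positive) = 0.5, so the number of positives S ~ Bin(9, 0.5).
Step 4: Two-sided exact p-value = sum of Bin(9,0.5) probabilities at or below the observed probability = 0.003906.
Step 5: alpha = 0.1. reject H0.

n_eff = 9, pos = 0, neg = 9, p = 0.003906, reject H0.


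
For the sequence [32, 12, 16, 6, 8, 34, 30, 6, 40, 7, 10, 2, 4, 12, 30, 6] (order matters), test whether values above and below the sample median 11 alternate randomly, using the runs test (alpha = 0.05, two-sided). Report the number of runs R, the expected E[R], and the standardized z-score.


Step 1: Compute median = 11; label A = above, B = below.
Labels in order: AAABBAABABBBBAAB  (n_A = 8, n_B = 8)
Step 2: Count runs R = 8.
Step 3: Under H0 (random ordering), E[R] = 2*n_A*n_B/(n_A+n_B) + 1 = 2*8*8/16 + 1 = 9.0000.
        Var[R] = 2*n_A*n_B*(2*n_A*n_B - n_A - n_B) / ((n_A+n_B)^2 * (n_A+n_B-1)) = 14336/3840 = 3.7333.
        SD[R] = 1.9322.
Step 4: Continuity-corrected z = (R + 0.5 - E[R]) / SD[R] = (8 + 0.5 - 9.0000) / 1.9322 = -0.2588.
Step 5: Two-sided p-value via normal approximation = 2*(1 - Phi(|z|)) = 0.795809.
Step 6: alpha = 0.05. fail to reject H0.

R = 8, z = -0.2588, p = 0.795809, fail to reject H0.


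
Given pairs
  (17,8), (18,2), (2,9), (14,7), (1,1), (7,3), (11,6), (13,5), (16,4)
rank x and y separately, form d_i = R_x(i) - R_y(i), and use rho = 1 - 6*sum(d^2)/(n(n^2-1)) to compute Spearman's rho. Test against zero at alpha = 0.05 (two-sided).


Step 1: Rank x and y separately (midranks; no ties here).
rank(x): 17->8, 18->9, 2->2, 14->6, 1->1, 7->3, 11->4, 13->5, 16->7
rank(y): 8->8, 2->2, 9->9, 7->7, 1->1, 3->3, 6->6, 5->5, 4->4
Step 2: d_i = R_x(i) - R_y(i); compute d_i^2.
  (8-8)^2=0, (9-2)^2=49, (2-9)^2=49, (6-7)^2=1, (1-1)^2=0, (3-3)^2=0, (4-6)^2=4, (5-5)^2=0, (7-4)^2=9
sum(d^2) = 112.
Step 3: rho = 1 - 6*112 / (9*(9^2 - 1)) = 1 - 672/720 = 0.066667.
Step 4: Under H0, t = rho * sqrt((n-2)/(1-rho^2)) = 0.1768 ~ t(7).
Step 5: Two-sided p-value from the t-distribution with 7 df = 0.864690.
Step 6: alpha = 0.05. fail to reject H0.

rho = 0.0667, p = 0.864690, fail to reject H0 at alpha = 0.05.


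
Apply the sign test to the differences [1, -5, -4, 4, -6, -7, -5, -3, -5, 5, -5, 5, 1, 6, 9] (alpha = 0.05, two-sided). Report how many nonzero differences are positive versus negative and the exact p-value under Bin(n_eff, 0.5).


Step 1: Discard zero differences. Original n = 15; n_eff = number of nonzero differences = 15.
Nonzero differences (with sign): +1, -5, -4, +4, -6, -7, -5, -3, -5, +5, -5, +5, +1, +6, +9
Step 2: Count signs: positive = 7, negative = 8.
Step 3: Under H0: P(positive) = 0.5, so the number of positives S ~ Bin(15, 0.5).
Step 4: Two-sided exact p-value = sum of Bin(15,0.5) probabilities at or below the observed probability = 1.000000.
Step 5: alpha = 0.05. fail to reject H0.

n_eff = 15, pos = 7, neg = 8, p = 1.000000, fail to reject H0.


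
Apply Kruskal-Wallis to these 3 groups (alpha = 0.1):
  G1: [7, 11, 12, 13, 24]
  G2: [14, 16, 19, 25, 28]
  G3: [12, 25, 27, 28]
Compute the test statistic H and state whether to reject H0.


Step 1: Combine all N = 14 observations and assign midranks.
sorted (value, group, rank): (7,G1,1), (11,G1,2), (12,G1,3.5), (12,G3,3.5), (13,G1,5), (14,G2,6), (16,G2,7), (19,G2,8), (24,G1,9), (25,G2,10.5), (25,G3,10.5), (27,G3,12), (28,G2,13.5), (28,G3,13.5)
Step 2: Sum ranks within each group.
R_1 = 20.5 (n_1 = 5)
R_2 = 45 (n_2 = 5)
R_3 = 39.5 (n_3 = 4)
Step 3: H = 12/(N(N+1)) * sum(R_i^2/n_i) - 3(N+1)
     = 12/(14*15) * (20.5^2/5 + 45^2/5 + 39.5^2/4) - 3*15
     = 0.057143 * 879.112 - 45
     = 5.235000.
Step 4: Ties present; correction factor C = 1 - 18/(14^3 - 14) = 0.993407. Corrected H = 5.235000 / 0.993407 = 5.269746.
Step 5: Under H0, H ~ chi^2(2); p-value = 0.071728.
Step 6: alpha = 0.1. reject H0.

H = 5.2697, df = 2, p = 0.071728, reject H0.


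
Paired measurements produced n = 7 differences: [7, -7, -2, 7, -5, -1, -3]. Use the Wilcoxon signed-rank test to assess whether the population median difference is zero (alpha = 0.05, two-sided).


Step 1: Drop any zero differences (none here) and take |d_i|.
|d| = [7, 7, 2, 7, 5, 1, 3]
Step 2: Midrank |d_i| (ties get averaged ranks).
ranks: |7|->6, |7|->6, |2|->2, |7|->6, |5|->4, |1|->1, |3|->3
Step 3: Attach original signs; sum ranks with positive sign and with negative sign.
W+ = 6 + 6 = 12
W- = 6 + 2 + 4 + 1 + 3 = 16
(Check: W+ + W- = 28 should equal n(n+1)/2 = 28.)
Step 4: Test statistic W = min(W+, W-) = 12.
Step 5: Ties in |d|, so use the tie-corrected normal approximation.
        E[W] = n(n+1)/4 = 7*8/4 = 14.
        Tie groups: |d|=7 (t=3); sum(t^3 - t) = 24.
        Var[W] = n(n+1)(2n+1)/24 - sum(t^3-t)/48 = 840/24 - 24/48 = 34.5.
        z = (W - E[W]) / sqrt(Var[W]) = (12 - 14) / 5.8737 = -0.3405.
        Two-sided p = 2*Phi(z) = 0.733478.
Step 6: alpha = 0.05. fail to reject H0.

W+ = 12, W- = 16, W = min = 12, p = 0.733478, fail to reject H0.


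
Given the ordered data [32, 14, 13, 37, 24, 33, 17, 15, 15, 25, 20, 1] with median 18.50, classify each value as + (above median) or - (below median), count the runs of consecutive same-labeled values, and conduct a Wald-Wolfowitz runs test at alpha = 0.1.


Step 1: Compute median = 18.50; label A = above, B = below.
Labels in order: ABBAAABBBAAB  (n_A = 6, n_B = 6)
Step 2: Count runs R = 6.
Step 3: Under H0 (random ordering), E[R] = 2*n_A*n_B/(n_A+n_B) + 1 = 2*6*6/12 + 1 = 7.0000.
        Var[R] = 2*n_A*n_B*(2*n_A*n_B - n_A - n_B) / ((n_A+n_B)^2 * (n_A+n_B-1)) = 4320/1584 = 2.7273.
        SD[R] = 1.6514.
Step 4: Continuity-corrected z = (R + 0.5 - E[R]) / SD[R] = (6 + 0.5 - 7.0000) / 1.6514 = -0.3028.
Step 5: Two-sided p-value via normal approximation = 2*(1 - Phi(|z|)) = 0.762069.
Step 6: alpha = 0.1. fail to reject H0.

R = 6, z = -0.3028, p = 0.762069, fail to reject H0.


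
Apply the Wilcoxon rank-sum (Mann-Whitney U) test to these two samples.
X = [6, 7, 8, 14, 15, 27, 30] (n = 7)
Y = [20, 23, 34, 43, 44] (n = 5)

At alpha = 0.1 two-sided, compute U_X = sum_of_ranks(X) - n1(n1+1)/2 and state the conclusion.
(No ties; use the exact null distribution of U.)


Step 1: Combine and sort all 12 observations; assign midranks.
sorted (value, group): (6,X), (7,X), (8,X), (14,X), (15,X), (20,Y), (23,Y), (27,X), (30,X), (34,Y), (43,Y), (44,Y)
ranks: 6->1, 7->2, 8->3, 14->4, 15->5, 20->6, 23->7, 27->8, 30->9, 34->10, 43->11, 44->12
Step 2: Rank sum for X: R1 = 1 + 2 + 3 + 4 + 5 + 8 + 9 = 32.
Step 3: U_X = R1 - n1(n1+1)/2 = 32 - 7*8/2 = 32 - 28 = 4.
       U_Y = n1*n2 - U_X = 35 - 4 = 31.
Step 4: No ties, so the exact null distribution of U (based on enumerating the C(12,7) = 792 equally likely rank assignments) gives the two-sided p-value.
Step 5: p-value = 0.030303; compare to alpha = 0.1. reject H0.

U_X = 4, p = 0.030303, reject H0 at alpha = 0.1.


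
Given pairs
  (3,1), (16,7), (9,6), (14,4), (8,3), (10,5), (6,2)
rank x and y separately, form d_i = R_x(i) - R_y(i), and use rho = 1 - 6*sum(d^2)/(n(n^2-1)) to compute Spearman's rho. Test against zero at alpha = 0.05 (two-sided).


Step 1: Rank x and y separately (midranks; no ties here).
rank(x): 3->1, 16->7, 9->4, 14->6, 8->3, 10->5, 6->2
rank(y): 1->1, 7->7, 6->6, 4->4, 3->3, 5->5, 2->2
Step 2: d_i = R_x(i) - R_y(i); compute d_i^2.
  (1-1)^2=0, (7-7)^2=0, (4-6)^2=4, (6-4)^2=4, (3-3)^2=0, (5-5)^2=0, (2-2)^2=0
sum(d^2) = 8.
Step 3: rho = 1 - 6*8 / (7*(7^2 - 1)) = 1 - 48/336 = 0.857143.
Step 4: Under H0, t = rho * sqrt((n-2)/(1-rho^2)) = 3.7210 ~ t(5).
Step 5: Two-sided p-value from the t-distribution with 5 df = 0.013697.
Step 6: alpha = 0.05. reject H0.

rho = 0.8571, p = 0.013697, reject H0 at alpha = 0.05.


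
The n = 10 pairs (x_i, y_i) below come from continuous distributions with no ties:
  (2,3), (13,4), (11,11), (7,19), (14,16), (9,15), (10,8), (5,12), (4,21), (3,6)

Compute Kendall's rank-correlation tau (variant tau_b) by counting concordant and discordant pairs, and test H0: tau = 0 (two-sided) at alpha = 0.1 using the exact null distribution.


Step 1: Enumerate the 45 unordered pairs (i,j) with i<j and classify each by sign(x_j-x_i) * sign(y_j-y_i).
  (1,2):dx=+11,dy=+1->C; (1,3):dx=+9,dy=+8->C; (1,4):dx=+5,dy=+16->C; (1,5):dx=+12,dy=+13->C
  (1,6):dx=+7,dy=+12->C; (1,7):dx=+8,dy=+5->C; (1,8):dx=+3,dy=+9->C; (1,9):dx=+2,dy=+18->C
  (1,10):dx=+1,dy=+3->C; (2,3):dx=-2,dy=+7->D; (2,4):dx=-6,dy=+15->D; (2,5):dx=+1,dy=+12->C
  (2,6):dx=-4,dy=+11->D; (2,7):dx=-3,dy=+4->D; (2,8):dx=-8,dy=+8->D; (2,9):dx=-9,dy=+17->D
  (2,10):dx=-10,dy=+2->D; (3,4):dx=-4,dy=+8->D; (3,5):dx=+3,dy=+5->C; (3,6):dx=-2,dy=+4->D
  (3,7):dx=-1,dy=-3->C; (3,8):dx=-6,dy=+1->D; (3,9):dx=-7,dy=+10->D; (3,10):dx=-8,dy=-5->C
  (4,5):dx=+7,dy=-3->D; (4,6):dx=+2,dy=-4->D; (4,7):dx=+3,dy=-11->D; (4,8):dx=-2,dy=-7->C
  (4,9):dx=-3,dy=+2->D; (4,10):dx=-4,dy=-13->C; (5,6):dx=-5,dy=-1->C; (5,7):dx=-4,dy=-8->C
  (5,8):dx=-9,dy=-4->C; (5,9):dx=-10,dy=+5->D; (5,10):dx=-11,dy=-10->C; (6,7):dx=+1,dy=-7->D
  (6,8):dx=-4,dy=-3->C; (6,9):dx=-5,dy=+6->D; (6,10):dx=-6,dy=-9->C; (7,8):dx=-5,dy=+4->D
  (7,9):dx=-6,dy=+13->D; (7,10):dx=-7,dy=-2->C; (8,9):dx=-1,dy=+9->D; (8,10):dx=-2,dy=-6->C
  (9,10):dx=-1,dy=-15->C
Step 2: C = 24, D = 21, total pairs = 45.
Step 3: tau = (C - D)/(n(n-1)/2) = (24 - 21)/45 = 0.066667.
Step 4: Exact two-sided p-value (enumerate n! = 3628800 permutations of y under H0): p = 0.861801.
Step 5: alpha = 0.1. fail to reject H0.

tau_b = 0.0667 (C=24, D=21), p = 0.861801, fail to reject H0.


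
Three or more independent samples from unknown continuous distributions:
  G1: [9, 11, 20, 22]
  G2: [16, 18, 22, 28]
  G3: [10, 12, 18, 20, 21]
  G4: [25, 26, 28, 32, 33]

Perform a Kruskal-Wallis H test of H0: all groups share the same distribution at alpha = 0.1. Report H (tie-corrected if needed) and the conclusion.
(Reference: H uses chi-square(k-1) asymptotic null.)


Step 1: Combine all N = 18 observations and assign midranks.
sorted (value, group, rank): (9,G1,1), (10,G3,2), (11,G1,3), (12,G3,4), (16,G2,5), (18,G2,6.5), (18,G3,6.5), (20,G1,8.5), (20,G3,8.5), (21,G3,10), (22,G1,11.5), (22,G2,11.5), (25,G4,13), (26,G4,14), (28,G2,15.5), (28,G4,15.5), (32,G4,17), (33,G4,18)
Step 2: Sum ranks within each group.
R_1 = 24 (n_1 = 4)
R_2 = 38.5 (n_2 = 4)
R_3 = 31 (n_3 = 5)
R_4 = 77.5 (n_4 = 5)
Step 3: H = 12/(N(N+1)) * sum(R_i^2/n_i) - 3(N+1)
     = 12/(18*19) * (24^2/4 + 38.5^2/4 + 31^2/5 + 77.5^2/5) - 3*19
     = 0.035088 * 1908.01 - 57
     = 9.947807.
Step 4: Ties present; correction factor C = 1 - 24/(18^3 - 18) = 0.995872. Corrected H = 9.947807 / 0.995872 = 9.989041.
Step 5: Under H0, H ~ chi^2(3); p-value = 0.018660.
Step 6: alpha = 0.1. reject H0.

H = 9.9890, df = 3, p = 0.018660, reject H0.


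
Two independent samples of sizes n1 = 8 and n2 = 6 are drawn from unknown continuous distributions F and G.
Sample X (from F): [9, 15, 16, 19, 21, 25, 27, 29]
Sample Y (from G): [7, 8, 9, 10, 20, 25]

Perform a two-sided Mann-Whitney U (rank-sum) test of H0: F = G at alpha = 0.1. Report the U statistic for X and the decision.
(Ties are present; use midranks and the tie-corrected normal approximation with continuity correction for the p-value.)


Step 1: Combine and sort all 14 observations; assign midranks.
sorted (value, group): (7,Y), (8,Y), (9,X), (9,Y), (10,Y), (15,X), (16,X), (19,X), (20,Y), (21,X), (25,X), (25,Y), (27,X), (29,X)
ranks: 7->1, 8->2, 9->3.5, 9->3.5, 10->5, 15->6, 16->7, 19->8, 20->9, 21->10, 25->11.5, 25->11.5, 27->13, 29->14
Step 2: Rank sum for X: R1 = 3.5 + 6 + 7 + 8 + 10 + 11.5 + 13 + 14 = 73.
Step 3: U_X = R1 - n1(n1+1)/2 = 73 - 8*9/2 = 73 - 36 = 37.
       U_Y = n1*n2 - U_X = 48 - 37 = 11.
Step 4: Ties are present, so use the tie-corrected normal approximation (with continuity correction) for the p-value.
Step 5: p-value = 0.105813; compare to alpha = 0.1. fail to reject H0.

U_X = 37, p = 0.105813, fail to reject H0 at alpha = 0.1.


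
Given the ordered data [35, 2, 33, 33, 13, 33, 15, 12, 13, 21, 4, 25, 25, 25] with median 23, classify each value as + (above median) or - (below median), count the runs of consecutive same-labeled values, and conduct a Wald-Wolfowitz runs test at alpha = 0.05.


Step 1: Compute median = 23; label A = above, B = below.
Labels in order: ABAABABBBBBAAA  (n_A = 7, n_B = 7)
Step 2: Count runs R = 7.
Step 3: Under H0 (random ordering), E[R] = 2*n_A*n_B/(n_A+n_B) + 1 = 2*7*7/14 + 1 = 8.0000.
        Var[R] = 2*n_A*n_B*(2*n_A*n_B - n_A - n_B) / ((n_A+n_B)^2 * (n_A+n_B-1)) = 8232/2548 = 3.2308.
        SD[R] = 1.7974.
Step 4: Continuity-corrected z = (R + 0.5 - E[R]) / SD[R] = (7 + 0.5 - 8.0000) / 1.7974 = -0.2782.
Step 5: Two-sided p-value via normal approximation = 2*(1 - Phi(|z|)) = 0.780879.
Step 6: alpha = 0.05. fail to reject H0.

R = 7, z = -0.2782, p = 0.780879, fail to reject H0.


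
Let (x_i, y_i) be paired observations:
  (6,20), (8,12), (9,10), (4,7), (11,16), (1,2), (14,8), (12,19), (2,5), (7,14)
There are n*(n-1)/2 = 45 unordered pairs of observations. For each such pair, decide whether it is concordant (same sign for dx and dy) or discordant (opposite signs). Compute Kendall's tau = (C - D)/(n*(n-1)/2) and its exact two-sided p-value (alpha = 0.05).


Step 1: Enumerate the 45 unordered pairs (i,j) with i<j and classify each by sign(x_j-x_i) * sign(y_j-y_i).
  (1,2):dx=+2,dy=-8->D; (1,3):dx=+3,dy=-10->D; (1,4):dx=-2,dy=-13->C; (1,5):dx=+5,dy=-4->D
  (1,6):dx=-5,dy=-18->C; (1,7):dx=+8,dy=-12->D; (1,8):dx=+6,dy=-1->D; (1,9):dx=-4,dy=-15->C
  (1,10):dx=+1,dy=-6->D; (2,3):dx=+1,dy=-2->D; (2,4):dx=-4,dy=-5->C; (2,5):dx=+3,dy=+4->C
  (2,6):dx=-7,dy=-10->C; (2,7):dx=+6,dy=-4->D; (2,8):dx=+4,dy=+7->C; (2,9):dx=-6,dy=-7->C
  (2,10):dx=-1,dy=+2->D; (3,4):dx=-5,dy=-3->C; (3,5):dx=+2,dy=+6->C; (3,6):dx=-8,dy=-8->C
  (3,7):dx=+5,dy=-2->D; (3,8):dx=+3,dy=+9->C; (3,9):dx=-7,dy=-5->C; (3,10):dx=-2,dy=+4->D
  (4,5):dx=+7,dy=+9->C; (4,6):dx=-3,dy=-5->C; (4,7):dx=+10,dy=+1->C; (4,8):dx=+8,dy=+12->C
  (4,9):dx=-2,dy=-2->C; (4,10):dx=+3,dy=+7->C; (5,6):dx=-10,dy=-14->C; (5,7):dx=+3,dy=-8->D
  (5,8):dx=+1,dy=+3->C; (5,9):dx=-9,dy=-11->C; (5,10):dx=-4,dy=-2->C; (6,7):dx=+13,dy=+6->C
  (6,8):dx=+11,dy=+17->C; (6,9):dx=+1,dy=+3->C; (6,10):dx=+6,dy=+12->C; (7,8):dx=-2,dy=+11->D
  (7,9):dx=-12,dy=-3->C; (7,10):dx=-7,dy=+6->D; (8,9):dx=-10,dy=-14->C; (8,10):dx=-5,dy=-5->C
  (9,10):dx=+5,dy=+9->C
Step 2: C = 31, D = 14, total pairs = 45.
Step 3: tau = (C - D)/(n(n-1)/2) = (31 - 14)/45 = 0.377778.
Step 4: Exact two-sided p-value (enumerate n! = 3628800 permutations of y under H0): p = 0.155742.
Step 5: alpha = 0.05. fail to reject H0.

tau_b = 0.3778 (C=31, D=14), p = 0.155742, fail to reject H0.


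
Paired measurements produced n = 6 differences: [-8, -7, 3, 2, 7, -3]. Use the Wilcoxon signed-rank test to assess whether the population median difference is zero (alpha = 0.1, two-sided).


Step 1: Drop any zero differences (none here) and take |d_i|.
|d| = [8, 7, 3, 2, 7, 3]
Step 2: Midrank |d_i| (ties get averaged ranks).
ranks: |8|->6, |7|->4.5, |3|->2.5, |2|->1, |7|->4.5, |3|->2.5
Step 3: Attach original signs; sum ranks with positive sign and with negative sign.
W+ = 2.5 + 1 + 4.5 = 8
W- = 6 + 4.5 + 2.5 = 13
(Check: W+ + W- = 21 should equal n(n+1)/2 = 21.)
Step 4: Test statistic W = min(W+, W-) = 8.
Step 5: Ties in |d|, so use the tie-corrected normal approximation.
        E[W] = n(n+1)/4 = 6*7/4 = 10.5.
        Tie groups: |d|=3 (t=2), |d|=7 (t=2); sum(t^3 - t) = 12.
        Var[W] = n(n+1)(2n+1)/24 - sum(t^3-t)/48 = 546/24 - 12/48 = 22.5.
        z = (W - E[W]) / sqrt(Var[W]) = (8 - 10.5) / 4.7434 = -0.5270.
        Two-sided p = 2*Phi(z) = 0.598161.
Step 6: alpha = 0.1. fail to reject H0.

W+ = 8, W- = 13, W = min = 8, p = 0.598161, fail to reject H0.


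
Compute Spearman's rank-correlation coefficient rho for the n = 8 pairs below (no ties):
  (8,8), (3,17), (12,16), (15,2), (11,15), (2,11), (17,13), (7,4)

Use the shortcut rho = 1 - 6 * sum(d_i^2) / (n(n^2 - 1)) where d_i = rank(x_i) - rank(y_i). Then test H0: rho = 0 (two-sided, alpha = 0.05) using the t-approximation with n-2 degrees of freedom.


Step 1: Rank x and y separately (midranks; no ties here).
rank(x): 8->4, 3->2, 12->6, 15->7, 11->5, 2->1, 17->8, 7->3
rank(y): 8->3, 17->8, 16->7, 2->1, 15->6, 11->4, 13->5, 4->2
Step 2: d_i = R_x(i) - R_y(i); compute d_i^2.
  (4-3)^2=1, (2-8)^2=36, (6-7)^2=1, (7-1)^2=36, (5-6)^2=1, (1-4)^2=9, (8-5)^2=9, (3-2)^2=1
sum(d^2) = 94.
Step 3: rho = 1 - 6*94 / (8*(8^2 - 1)) = 1 - 564/504 = -0.119048.
Step 4: Under H0, t = rho * sqrt((n-2)/(1-rho^2)) = -0.2937 ~ t(6).
Step 5: Two-sided p-value from the t-distribution with 6 df = 0.778886.
Step 6: alpha = 0.05. fail to reject H0.

rho = -0.1190, p = 0.778886, fail to reject H0 at alpha = 0.05.


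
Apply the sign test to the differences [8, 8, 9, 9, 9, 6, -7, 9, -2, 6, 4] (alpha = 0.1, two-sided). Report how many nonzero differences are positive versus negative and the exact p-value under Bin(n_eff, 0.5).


Step 1: Discard zero differences. Original n = 11; n_eff = number of nonzero differences = 11.
Nonzero differences (with sign): +8, +8, +9, +9, +9, +6, -7, +9, -2, +6, +4
Step 2: Count signs: positive = 9, negative = 2.
Step 3: Under H0: P(positive) = 0.5, so the number of positives S ~ Bin(11, 0.5).
Step 4: Two-sided exact p-value = sum of Bin(11,0.5) probabilities at or below the observed probability = 0.065430.
Step 5: alpha = 0.1. reject H0.

n_eff = 11, pos = 9, neg = 2, p = 0.065430, reject H0.


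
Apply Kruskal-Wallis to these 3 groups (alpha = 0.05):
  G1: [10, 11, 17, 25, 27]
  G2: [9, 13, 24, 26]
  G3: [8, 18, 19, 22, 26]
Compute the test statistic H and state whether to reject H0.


Step 1: Combine all N = 14 observations and assign midranks.
sorted (value, group, rank): (8,G3,1), (9,G2,2), (10,G1,3), (11,G1,4), (13,G2,5), (17,G1,6), (18,G3,7), (19,G3,8), (22,G3,9), (24,G2,10), (25,G1,11), (26,G2,12.5), (26,G3,12.5), (27,G1,14)
Step 2: Sum ranks within each group.
R_1 = 38 (n_1 = 5)
R_2 = 29.5 (n_2 = 4)
R_3 = 37.5 (n_3 = 5)
Step 3: H = 12/(N(N+1)) * sum(R_i^2/n_i) - 3(N+1)
     = 12/(14*15) * (38^2/5 + 29.5^2/4 + 37.5^2/5) - 3*15
     = 0.057143 * 787.612 - 45
     = 0.006429.
Step 4: Ties present; correction factor C = 1 - 6/(14^3 - 14) = 0.997802. Corrected H = 0.006429 / 0.997802 = 0.006443.
Step 5: Under H0, H ~ chi^2(2); p-value = 0.996784.
Step 6: alpha = 0.05. fail to reject H0.

H = 0.0064, df = 2, p = 0.996784, fail to reject H0.


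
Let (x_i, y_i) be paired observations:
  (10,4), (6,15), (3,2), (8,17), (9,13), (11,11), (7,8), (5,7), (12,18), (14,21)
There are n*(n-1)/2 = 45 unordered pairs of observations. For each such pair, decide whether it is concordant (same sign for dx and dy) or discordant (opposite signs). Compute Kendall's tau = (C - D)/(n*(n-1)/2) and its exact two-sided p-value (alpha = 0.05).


Step 1: Enumerate the 45 unordered pairs (i,j) with i<j and classify each by sign(x_j-x_i) * sign(y_j-y_i).
  (1,2):dx=-4,dy=+11->D; (1,3):dx=-7,dy=-2->C; (1,4):dx=-2,dy=+13->D; (1,5):dx=-1,dy=+9->D
  (1,6):dx=+1,dy=+7->C; (1,7):dx=-3,dy=+4->D; (1,8):dx=-5,dy=+3->D; (1,9):dx=+2,dy=+14->C
  (1,10):dx=+4,dy=+17->C; (2,3):dx=-3,dy=-13->C; (2,4):dx=+2,dy=+2->C; (2,5):dx=+3,dy=-2->D
  (2,6):dx=+5,dy=-4->D; (2,7):dx=+1,dy=-7->D; (2,8):dx=-1,dy=-8->C; (2,9):dx=+6,dy=+3->C
  (2,10):dx=+8,dy=+6->C; (3,4):dx=+5,dy=+15->C; (3,5):dx=+6,dy=+11->C; (3,6):dx=+8,dy=+9->C
  (3,7):dx=+4,dy=+6->C; (3,8):dx=+2,dy=+5->C; (3,9):dx=+9,dy=+16->C; (3,10):dx=+11,dy=+19->C
  (4,5):dx=+1,dy=-4->D; (4,6):dx=+3,dy=-6->D; (4,7):dx=-1,dy=-9->C; (4,8):dx=-3,dy=-10->C
  (4,9):dx=+4,dy=+1->C; (4,10):dx=+6,dy=+4->C; (5,6):dx=+2,dy=-2->D; (5,7):dx=-2,dy=-5->C
  (5,8):dx=-4,dy=-6->C; (5,9):dx=+3,dy=+5->C; (5,10):dx=+5,dy=+8->C; (6,7):dx=-4,dy=-3->C
  (6,8):dx=-6,dy=-4->C; (6,9):dx=+1,dy=+7->C; (6,10):dx=+3,dy=+10->C; (7,8):dx=-2,dy=-1->C
  (7,9):dx=+5,dy=+10->C; (7,10):dx=+7,dy=+13->C; (8,9):dx=+7,dy=+11->C; (8,10):dx=+9,dy=+14->C
  (9,10):dx=+2,dy=+3->C
Step 2: C = 34, D = 11, total pairs = 45.
Step 3: tau = (C - D)/(n(n-1)/2) = (34 - 11)/45 = 0.511111.
Step 4: Exact two-sided p-value (enumerate n! = 3628800 permutations of y under H0): p = 0.046623.
Step 5: alpha = 0.05. reject H0.

tau_b = 0.5111 (C=34, D=11), p = 0.046623, reject H0.


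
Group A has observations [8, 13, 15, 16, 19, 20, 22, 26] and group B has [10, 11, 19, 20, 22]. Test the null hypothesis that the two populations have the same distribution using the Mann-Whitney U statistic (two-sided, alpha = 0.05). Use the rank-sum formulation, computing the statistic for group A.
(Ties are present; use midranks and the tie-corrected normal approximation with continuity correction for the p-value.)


Step 1: Combine and sort all 13 observations; assign midranks.
sorted (value, group): (8,X), (10,Y), (11,Y), (13,X), (15,X), (16,X), (19,X), (19,Y), (20,X), (20,Y), (22,X), (22,Y), (26,X)
ranks: 8->1, 10->2, 11->3, 13->4, 15->5, 16->6, 19->7.5, 19->7.5, 20->9.5, 20->9.5, 22->11.5, 22->11.5, 26->13
Step 2: Rank sum for X: R1 = 1 + 4 + 5 + 6 + 7.5 + 9.5 + 11.5 + 13 = 57.5.
Step 3: U_X = R1 - n1(n1+1)/2 = 57.5 - 8*9/2 = 57.5 - 36 = 21.5.
       U_Y = n1*n2 - U_X = 40 - 21.5 = 18.5.
Step 4: Ties are present, so use the tie-corrected normal approximation (with continuity correction) for the p-value.
Step 5: p-value = 0.883138; compare to alpha = 0.05. fail to reject H0.

U_X = 21.5, p = 0.883138, fail to reject H0 at alpha = 0.05.


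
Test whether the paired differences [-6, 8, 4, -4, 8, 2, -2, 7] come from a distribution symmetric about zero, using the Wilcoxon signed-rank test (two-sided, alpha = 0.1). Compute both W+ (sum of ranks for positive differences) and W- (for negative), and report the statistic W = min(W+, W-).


Step 1: Drop any zero differences (none here) and take |d_i|.
|d| = [6, 8, 4, 4, 8, 2, 2, 7]
Step 2: Midrank |d_i| (ties get averaged ranks).
ranks: |6|->5, |8|->7.5, |4|->3.5, |4|->3.5, |8|->7.5, |2|->1.5, |2|->1.5, |7|->6
Step 3: Attach original signs; sum ranks with positive sign and with negative sign.
W+ = 7.5 + 3.5 + 7.5 + 1.5 + 6 = 26
W- = 5 + 3.5 + 1.5 = 10
(Check: W+ + W- = 36 should equal n(n+1)/2 = 36.)
Step 4: Test statistic W = min(W+, W-) = 10.
Step 5: Ties in |d|, so use the tie-corrected normal approximation.
        E[W] = n(n+1)/4 = 8*9/4 = 18.
        Tie groups: |d|=2 (t=2), |d|=4 (t=2), |d|=8 (t=2); sum(t^3 - t) = 18.
        Var[W] = n(n+1)(2n+1)/24 - sum(t^3-t)/48 = 1224/24 - 18/48 = 50.625.
        z = (W - E[W]) / sqrt(Var[W]) = (10 - 18) / 7.1151 = -1.1244.
        Two-sided p = 2*Phi(z) = 0.260858.
Step 6: alpha = 0.1. fail to reject H0.

W+ = 26, W- = 10, W = min = 10, p = 0.260858, fail to reject H0.


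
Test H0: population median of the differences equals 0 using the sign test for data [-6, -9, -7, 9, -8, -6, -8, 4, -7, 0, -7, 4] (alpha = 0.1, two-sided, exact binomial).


Step 1: Discard zero differences. Original n = 12; n_eff = number of nonzero differences = 11.
Nonzero differences (with sign): -6, -9, -7, +9, -8, -6, -8, +4, -7, -7, +4
Step 2: Count signs: positive = 3, negative = 8.
Step 3: Under H0: P(positive) = 0.5, so the number of positives S ~ Bin(11, 0.5).
Step 4: Two-sided exact p-value = sum of Bin(11,0.5) probabilities at or below the observed probability = 0.226562.
Step 5: alpha = 0.1. fail to reject H0.

n_eff = 11, pos = 3, neg = 8, p = 0.226562, fail to reject H0.


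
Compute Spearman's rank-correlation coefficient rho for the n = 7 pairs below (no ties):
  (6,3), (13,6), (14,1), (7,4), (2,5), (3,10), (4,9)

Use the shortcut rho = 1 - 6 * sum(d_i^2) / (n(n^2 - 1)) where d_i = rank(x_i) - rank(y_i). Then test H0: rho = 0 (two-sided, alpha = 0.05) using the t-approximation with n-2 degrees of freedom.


Step 1: Rank x and y separately (midranks; no ties here).
rank(x): 6->4, 13->6, 14->7, 7->5, 2->1, 3->2, 4->3
rank(y): 3->2, 6->5, 1->1, 4->3, 5->4, 10->7, 9->6
Step 2: d_i = R_x(i) - R_y(i); compute d_i^2.
  (4-2)^2=4, (6-5)^2=1, (7-1)^2=36, (5-3)^2=4, (1-4)^2=9, (2-7)^2=25, (3-6)^2=9
sum(d^2) = 88.
Step 3: rho = 1 - 6*88 / (7*(7^2 - 1)) = 1 - 528/336 = -0.571429.
Step 4: Under H0, t = rho * sqrt((n-2)/(1-rho^2)) = -1.5570 ~ t(5).
Step 5: Two-sided p-value from the t-distribution with 5 df = 0.180202.
Step 6: alpha = 0.05. fail to reject H0.

rho = -0.5714, p = 0.180202, fail to reject H0 at alpha = 0.05.


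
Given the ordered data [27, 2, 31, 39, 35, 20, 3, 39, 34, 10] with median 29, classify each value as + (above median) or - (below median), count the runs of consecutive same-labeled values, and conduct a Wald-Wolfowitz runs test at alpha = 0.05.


Step 1: Compute median = 29; label A = above, B = below.
Labels in order: BBAAABBAAB  (n_A = 5, n_B = 5)
Step 2: Count runs R = 5.
Step 3: Under H0 (random ordering), E[R] = 2*n_A*n_B/(n_A+n_B) + 1 = 2*5*5/10 + 1 = 6.0000.
        Var[R] = 2*n_A*n_B*(2*n_A*n_B - n_A - n_B) / ((n_A+n_B)^2 * (n_A+n_B-1)) = 2000/900 = 2.2222.
        SD[R] = 1.4907.
Step 4: Continuity-corrected z = (R + 0.5 - E[R]) / SD[R] = (5 + 0.5 - 6.0000) / 1.4907 = -0.3354.
Step 5: Two-sided p-value via normal approximation = 2*(1 - Phi(|z|)) = 0.737316.
Step 6: alpha = 0.05. fail to reject H0.

R = 5, z = -0.3354, p = 0.737316, fail to reject H0.


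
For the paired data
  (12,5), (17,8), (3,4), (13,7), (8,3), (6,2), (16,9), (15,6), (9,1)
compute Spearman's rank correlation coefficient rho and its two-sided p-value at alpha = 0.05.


Step 1: Rank x and y separately (midranks; no ties here).
rank(x): 12->5, 17->9, 3->1, 13->6, 8->3, 6->2, 16->8, 15->7, 9->4
rank(y): 5->5, 8->8, 4->4, 7->7, 3->3, 2->2, 9->9, 6->6, 1->1
Step 2: d_i = R_x(i) - R_y(i); compute d_i^2.
  (5-5)^2=0, (9-8)^2=1, (1-4)^2=9, (6-7)^2=1, (3-3)^2=0, (2-2)^2=0, (8-9)^2=1, (7-6)^2=1, (4-1)^2=9
sum(d^2) = 22.
Step 3: rho = 1 - 6*22 / (9*(9^2 - 1)) = 1 - 132/720 = 0.816667.
Step 4: Under H0, t = rho * sqrt((n-2)/(1-rho^2)) = 3.7440 ~ t(7).
Step 5: Two-sided p-value from the t-distribution with 7 df = 0.007225.
Step 6: alpha = 0.05. reject H0.

rho = 0.8167, p = 0.007225, reject H0 at alpha = 0.05.


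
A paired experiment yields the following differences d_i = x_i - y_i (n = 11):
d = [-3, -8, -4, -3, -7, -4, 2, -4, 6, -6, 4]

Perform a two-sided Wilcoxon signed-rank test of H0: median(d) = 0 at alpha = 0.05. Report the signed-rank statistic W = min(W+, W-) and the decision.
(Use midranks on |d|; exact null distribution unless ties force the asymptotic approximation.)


Step 1: Drop any zero differences (none here) and take |d_i|.
|d| = [3, 8, 4, 3, 7, 4, 2, 4, 6, 6, 4]
Step 2: Midrank |d_i| (ties get averaged ranks).
ranks: |3|->2.5, |8|->11, |4|->5.5, |3|->2.5, |7|->10, |4|->5.5, |2|->1, |4|->5.5, |6|->8.5, |6|->8.5, |4|->5.5
Step 3: Attach original signs; sum ranks with positive sign and with negative sign.
W+ = 1 + 8.5 + 5.5 = 15
W- = 2.5 + 11 + 5.5 + 2.5 + 10 + 5.5 + 5.5 + 8.5 = 51
(Check: W+ + W- = 66 should equal n(n+1)/2 = 66.)
Step 4: Test statistic W = min(W+, W-) = 15.
Step 5: Ties in |d|, so use the tie-corrected normal approximation.
        E[W] = n(n+1)/4 = 11*12/4 = 33.
        Tie groups: |d|=3 (t=2), |d|=4 (t=4), |d|=6 (t=2); sum(t^3 - t) = 72.
        Var[W] = n(n+1)(2n+1)/24 - sum(t^3-t)/48 = 3036/24 - 72/48 = 125.
        z = (W - E[W]) / sqrt(Var[W]) = (15 - 33) / 11.1803 = -1.6100.
        Two-sided p = 2*Phi(z) = 0.107405.
Step 6: alpha = 0.05. fail to reject H0.

W+ = 15, W- = 51, W = min = 15, p = 0.107405, fail to reject H0.


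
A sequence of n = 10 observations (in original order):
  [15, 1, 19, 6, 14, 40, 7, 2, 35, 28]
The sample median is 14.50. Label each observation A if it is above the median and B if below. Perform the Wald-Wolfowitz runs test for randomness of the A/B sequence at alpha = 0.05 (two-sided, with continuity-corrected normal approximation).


Step 1: Compute median = 14.50; label A = above, B = below.
Labels in order: ABABBABBAA  (n_A = 5, n_B = 5)
Step 2: Count runs R = 7.
Step 3: Under H0 (random ordering), E[R] = 2*n_A*n_B/(n_A+n_B) + 1 = 2*5*5/10 + 1 = 6.0000.
        Var[R] = 2*n_A*n_B*(2*n_A*n_B - n_A - n_B) / ((n_A+n_B)^2 * (n_A+n_B-1)) = 2000/900 = 2.2222.
        SD[R] = 1.4907.
Step 4: Continuity-corrected z = (R - 0.5 - E[R]) / SD[R] = (7 - 0.5 - 6.0000) / 1.4907 = 0.3354.
Step 5: Two-sided p-value via normal approximation = 2*(1 - Phi(|z|)) = 0.737316.
Step 6: alpha = 0.05. fail to reject H0.

R = 7, z = 0.3354, p = 0.737316, fail to reject H0.


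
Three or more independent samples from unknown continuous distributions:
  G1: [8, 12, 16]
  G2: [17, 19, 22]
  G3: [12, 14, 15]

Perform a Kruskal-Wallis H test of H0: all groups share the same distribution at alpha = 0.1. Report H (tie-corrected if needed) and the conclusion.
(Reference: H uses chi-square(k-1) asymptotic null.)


Step 1: Combine all N = 9 observations and assign midranks.
sorted (value, group, rank): (8,G1,1), (12,G1,2.5), (12,G3,2.5), (14,G3,4), (15,G3,5), (16,G1,6), (17,G2,7), (19,G2,8), (22,G2,9)
Step 2: Sum ranks within each group.
R_1 = 9.5 (n_1 = 3)
R_2 = 24 (n_2 = 3)
R_3 = 11.5 (n_3 = 3)
Step 3: H = 12/(N(N+1)) * sum(R_i^2/n_i) - 3(N+1)
     = 12/(9*10) * (9.5^2/3 + 24^2/3 + 11.5^2/3) - 3*10
     = 0.133333 * 266.167 - 30
     = 5.488889.
Step 4: Ties present; correction factor C = 1 - 6/(9^3 - 9) = 0.991667. Corrected H = 5.488889 / 0.991667 = 5.535014.
Step 5: Under H0, H ~ chi^2(2); p-value = 0.062818.
Step 6: alpha = 0.1. reject H0.

H = 5.5350, df = 2, p = 0.062818, reject H0.


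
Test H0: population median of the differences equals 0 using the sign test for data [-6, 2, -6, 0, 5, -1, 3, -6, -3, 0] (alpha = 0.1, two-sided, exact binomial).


Step 1: Discard zero differences. Original n = 10; n_eff = number of nonzero differences = 8.
Nonzero differences (with sign): -6, +2, -6, +5, -1, +3, -6, -3
Step 2: Count signs: positive = 3, negative = 5.
Step 3: Under H0: P(positive) = 0.5, so the number of positives S ~ Bin(8, 0.5).
Step 4: Two-sided exact p-value = sum of Bin(8,0.5) probabilities at or below the observed probability = 0.726562.
Step 5: alpha = 0.1. fail to reject H0.

n_eff = 8, pos = 3, neg = 5, p = 0.726562, fail to reject H0.


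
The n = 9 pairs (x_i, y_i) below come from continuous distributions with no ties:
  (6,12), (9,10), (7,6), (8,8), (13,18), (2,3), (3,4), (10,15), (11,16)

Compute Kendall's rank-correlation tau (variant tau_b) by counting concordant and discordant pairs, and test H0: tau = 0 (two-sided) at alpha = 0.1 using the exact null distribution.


Step 1: Enumerate the 36 unordered pairs (i,j) with i<j and classify each by sign(x_j-x_i) * sign(y_j-y_i).
  (1,2):dx=+3,dy=-2->D; (1,3):dx=+1,dy=-6->D; (1,4):dx=+2,dy=-4->D; (1,5):dx=+7,dy=+6->C
  (1,6):dx=-4,dy=-9->C; (1,7):dx=-3,dy=-8->C; (1,8):dx=+4,dy=+3->C; (1,9):dx=+5,dy=+4->C
  (2,3):dx=-2,dy=-4->C; (2,4):dx=-1,dy=-2->C; (2,5):dx=+4,dy=+8->C; (2,6):dx=-7,dy=-7->C
  (2,7):dx=-6,dy=-6->C; (2,8):dx=+1,dy=+5->C; (2,9):dx=+2,dy=+6->C; (3,4):dx=+1,dy=+2->C
  (3,5):dx=+6,dy=+12->C; (3,6):dx=-5,dy=-3->C; (3,7):dx=-4,dy=-2->C; (3,8):dx=+3,dy=+9->C
  (3,9):dx=+4,dy=+10->C; (4,5):dx=+5,dy=+10->C; (4,6):dx=-6,dy=-5->C; (4,7):dx=-5,dy=-4->C
  (4,8):dx=+2,dy=+7->C; (4,9):dx=+3,dy=+8->C; (5,6):dx=-11,dy=-15->C; (5,7):dx=-10,dy=-14->C
  (5,8):dx=-3,dy=-3->C; (5,9):dx=-2,dy=-2->C; (6,7):dx=+1,dy=+1->C; (6,8):dx=+8,dy=+12->C
  (6,9):dx=+9,dy=+13->C; (7,8):dx=+7,dy=+11->C; (7,9):dx=+8,dy=+12->C; (8,9):dx=+1,dy=+1->C
Step 2: C = 33, D = 3, total pairs = 36.
Step 3: tau = (C - D)/(n(n-1)/2) = (33 - 3)/36 = 0.833333.
Step 4: Exact two-sided p-value (enumerate n! = 362880 permutations of y under H0): p = 0.000854.
Step 5: alpha = 0.1. reject H0.

tau_b = 0.8333 (C=33, D=3), p = 0.000854, reject H0.


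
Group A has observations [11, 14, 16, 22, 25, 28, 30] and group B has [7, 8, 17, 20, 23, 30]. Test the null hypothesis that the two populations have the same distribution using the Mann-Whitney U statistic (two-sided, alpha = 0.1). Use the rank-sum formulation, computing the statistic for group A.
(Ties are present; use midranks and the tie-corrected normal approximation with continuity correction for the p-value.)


Step 1: Combine and sort all 13 observations; assign midranks.
sorted (value, group): (7,Y), (8,Y), (11,X), (14,X), (16,X), (17,Y), (20,Y), (22,X), (23,Y), (25,X), (28,X), (30,X), (30,Y)
ranks: 7->1, 8->2, 11->3, 14->4, 16->5, 17->6, 20->7, 22->8, 23->9, 25->10, 28->11, 30->12.5, 30->12.5
Step 2: Rank sum for X: R1 = 3 + 4 + 5 + 8 + 10 + 11 + 12.5 = 53.5.
Step 3: U_X = R1 - n1(n1+1)/2 = 53.5 - 7*8/2 = 53.5 - 28 = 25.5.
       U_Y = n1*n2 - U_X = 42 - 25.5 = 16.5.
Step 4: Ties are present, so use the tie-corrected normal approximation (with continuity correction) for the p-value.
Step 5: p-value = 0.567176; compare to alpha = 0.1. fail to reject H0.

U_X = 25.5, p = 0.567176, fail to reject H0 at alpha = 0.1.


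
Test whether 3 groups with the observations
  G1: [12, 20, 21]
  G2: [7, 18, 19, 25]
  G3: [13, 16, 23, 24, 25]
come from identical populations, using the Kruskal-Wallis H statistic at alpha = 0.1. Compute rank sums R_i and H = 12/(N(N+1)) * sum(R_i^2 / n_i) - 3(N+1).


Step 1: Combine all N = 12 observations and assign midranks.
sorted (value, group, rank): (7,G2,1), (12,G1,2), (13,G3,3), (16,G3,4), (18,G2,5), (19,G2,6), (20,G1,7), (21,G1,8), (23,G3,9), (24,G3,10), (25,G2,11.5), (25,G3,11.5)
Step 2: Sum ranks within each group.
R_1 = 17 (n_1 = 3)
R_2 = 23.5 (n_2 = 4)
R_3 = 37.5 (n_3 = 5)
Step 3: H = 12/(N(N+1)) * sum(R_i^2/n_i) - 3(N+1)
     = 12/(12*13) * (17^2/3 + 23.5^2/4 + 37.5^2/5) - 3*13
     = 0.076923 * 515.646 - 39
     = 0.665064.
Step 4: Ties present; correction factor C = 1 - 6/(12^3 - 12) = 0.996503. Corrected H = 0.665064 / 0.996503 = 0.667398.
Step 5: Under H0, H ~ chi^2(2); p-value = 0.716269.
Step 6: alpha = 0.1. fail to reject H0.

H = 0.6674, df = 2, p = 0.716269, fail to reject H0.


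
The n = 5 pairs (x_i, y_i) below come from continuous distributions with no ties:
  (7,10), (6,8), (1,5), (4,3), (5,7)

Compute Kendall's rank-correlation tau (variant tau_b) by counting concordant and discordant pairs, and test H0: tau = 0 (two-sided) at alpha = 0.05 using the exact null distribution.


Step 1: Enumerate the 10 unordered pairs (i,j) with i<j and classify each by sign(x_j-x_i) * sign(y_j-y_i).
  (1,2):dx=-1,dy=-2->C; (1,3):dx=-6,dy=-5->C; (1,4):dx=-3,dy=-7->C; (1,5):dx=-2,dy=-3->C
  (2,3):dx=-5,dy=-3->C; (2,4):dx=-2,dy=-5->C; (2,5):dx=-1,dy=-1->C; (3,4):dx=+3,dy=-2->D
  (3,5):dx=+4,dy=+2->C; (4,5):dx=+1,dy=+4->C
Step 2: C = 9, D = 1, total pairs = 10.
Step 3: tau = (C - D)/(n(n-1)/2) = (9 - 1)/10 = 0.800000.
Step 4: Exact two-sided p-value (enumerate n! = 120 permutations of y under H0): p = 0.083333.
Step 5: alpha = 0.05. fail to reject H0.

tau_b = 0.8000 (C=9, D=1), p = 0.083333, fail to reject H0.


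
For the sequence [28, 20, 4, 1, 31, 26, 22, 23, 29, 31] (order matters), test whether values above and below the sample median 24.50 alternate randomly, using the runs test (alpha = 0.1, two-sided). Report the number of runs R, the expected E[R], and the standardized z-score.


Step 1: Compute median = 24.50; label A = above, B = below.
Labels in order: ABBBAABBAA  (n_A = 5, n_B = 5)
Step 2: Count runs R = 5.
Step 3: Under H0 (random ordering), E[R] = 2*n_A*n_B/(n_A+n_B) + 1 = 2*5*5/10 + 1 = 6.0000.
        Var[R] = 2*n_A*n_B*(2*n_A*n_B - n_A - n_B) / ((n_A+n_B)^2 * (n_A+n_B-1)) = 2000/900 = 2.2222.
        SD[R] = 1.4907.
Step 4: Continuity-corrected z = (R + 0.5 - E[R]) / SD[R] = (5 + 0.5 - 6.0000) / 1.4907 = -0.3354.
Step 5: Two-sided p-value via normal approximation = 2*(1 - Phi(|z|)) = 0.737316.
Step 6: alpha = 0.1. fail to reject H0.

R = 5, z = -0.3354, p = 0.737316, fail to reject H0.


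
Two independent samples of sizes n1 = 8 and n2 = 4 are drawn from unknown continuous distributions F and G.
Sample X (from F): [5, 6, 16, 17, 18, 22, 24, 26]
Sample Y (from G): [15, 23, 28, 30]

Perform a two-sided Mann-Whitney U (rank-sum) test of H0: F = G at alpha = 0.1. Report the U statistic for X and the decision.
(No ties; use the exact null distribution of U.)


Step 1: Combine and sort all 12 observations; assign midranks.
sorted (value, group): (5,X), (6,X), (15,Y), (16,X), (17,X), (18,X), (22,X), (23,Y), (24,X), (26,X), (28,Y), (30,Y)
ranks: 5->1, 6->2, 15->3, 16->4, 17->5, 18->6, 22->7, 23->8, 24->9, 26->10, 28->11, 30->12
Step 2: Rank sum for X: R1 = 1 + 2 + 4 + 5 + 6 + 7 + 9 + 10 = 44.
Step 3: U_X = R1 - n1(n1+1)/2 = 44 - 8*9/2 = 44 - 36 = 8.
       U_Y = n1*n2 - U_X = 32 - 8 = 24.
Step 4: No ties, so the exact null distribution of U (based on enumerating the C(12,8) = 495 equally likely rank assignments) gives the two-sided p-value.
Step 5: p-value = 0.214141; compare to alpha = 0.1. fail to reject H0.

U_X = 8, p = 0.214141, fail to reject H0 at alpha = 0.1.


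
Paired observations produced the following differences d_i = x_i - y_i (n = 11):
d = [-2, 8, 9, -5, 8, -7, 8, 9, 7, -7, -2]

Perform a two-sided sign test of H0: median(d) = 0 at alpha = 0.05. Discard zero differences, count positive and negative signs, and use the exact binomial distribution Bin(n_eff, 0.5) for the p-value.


Step 1: Discard zero differences. Original n = 11; n_eff = number of nonzero differences = 11.
Nonzero differences (with sign): -2, +8, +9, -5, +8, -7, +8, +9, +7, -7, -2
Step 2: Count signs: positive = 6, negative = 5.
Step 3: Under H0: P(positive) = 0.5, so the number of positives S ~ Bin(11, 0.5).
Step 4: Two-sided exact p-value = sum of Bin(11,0.5) probabilities at or below the observed probability = 1.000000.
Step 5: alpha = 0.05. fail to reject H0.

n_eff = 11, pos = 6, neg = 5, p = 1.000000, fail to reject H0.


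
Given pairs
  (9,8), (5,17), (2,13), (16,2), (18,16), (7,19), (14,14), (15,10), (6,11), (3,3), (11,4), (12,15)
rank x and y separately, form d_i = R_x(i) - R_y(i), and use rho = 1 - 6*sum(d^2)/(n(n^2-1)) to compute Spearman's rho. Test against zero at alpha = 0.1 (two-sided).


Step 1: Rank x and y separately (midranks; no ties here).
rank(x): 9->6, 5->3, 2->1, 16->11, 18->12, 7->5, 14->9, 15->10, 6->4, 3->2, 11->7, 12->8
rank(y): 8->4, 17->11, 13->7, 2->1, 16->10, 19->12, 14->8, 10->5, 11->6, 3->2, 4->3, 15->9
Step 2: d_i = R_x(i) - R_y(i); compute d_i^2.
  (6-4)^2=4, (3-11)^2=64, (1-7)^2=36, (11-1)^2=100, (12-10)^2=4, (5-12)^2=49, (9-8)^2=1, (10-5)^2=25, (4-6)^2=4, (2-2)^2=0, (7-3)^2=16, (8-9)^2=1
sum(d^2) = 304.
Step 3: rho = 1 - 6*304 / (12*(12^2 - 1)) = 1 - 1824/1716 = -0.062937.
Step 4: Under H0, t = rho * sqrt((n-2)/(1-rho^2)) = -0.1994 ~ t(10).
Step 5: Two-sided p-value from the t-distribution with 10 df = 0.845931.
Step 6: alpha = 0.1. fail to reject H0.

rho = -0.0629, p = 0.845931, fail to reject H0 at alpha = 0.1.
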